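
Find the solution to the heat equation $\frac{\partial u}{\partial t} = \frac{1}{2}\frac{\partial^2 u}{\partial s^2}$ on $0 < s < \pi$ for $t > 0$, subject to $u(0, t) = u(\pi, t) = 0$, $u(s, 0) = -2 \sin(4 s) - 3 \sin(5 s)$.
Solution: Separating variables: $u = \sum c_n e^{-n^2t/2} \sin(ns)$. From $u(s,0) = -2 \sin(4 s) - 3 \sin(5 s)$: $c_4=-2, c_5=-3$.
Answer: $u(s, t) = -2 e^{-8 t} \sin(4 s) - 3 e^{-25 t/2} \sin(5 s)$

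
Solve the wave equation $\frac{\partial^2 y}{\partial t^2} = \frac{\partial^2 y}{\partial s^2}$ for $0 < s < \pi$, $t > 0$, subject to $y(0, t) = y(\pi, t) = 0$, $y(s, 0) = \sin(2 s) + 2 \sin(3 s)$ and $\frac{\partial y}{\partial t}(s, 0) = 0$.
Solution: Using separation of variables $y = X(s)T(t)$:
Eigenfunctions: $\sin(ns)$, $n = 1, 2, 3, \ldots$
General solution: $y(s, t) = \sum [A_n \cos(n t) + B_n \sin(n t)] \sin(ns)$
From $y(s,0) = \sin(2 s) + 2 \sin(3 s)$: $A_2=1, A_3=2$. From $y_t(s,0) = 0$: all $B_n = 0$.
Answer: $y(s, t) = \sin(2 s) \cos(2 t) + 2 \sin(3 s) \cos(3 t)$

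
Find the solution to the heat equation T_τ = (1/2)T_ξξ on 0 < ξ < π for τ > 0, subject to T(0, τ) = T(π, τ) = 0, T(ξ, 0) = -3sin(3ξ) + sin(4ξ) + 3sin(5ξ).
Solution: Using separation of variables T = X(ξ)G(τ):
Eigenfunctions: sin(nξ), n = 1, 2, 3, ...
General solution: T(ξ, τ) = Σ c_n sin(nξ) exp(-n² τ/2)
Matching T(ξ,0) = -3sin(3ξ) + sin(4ξ) + 3sin(5ξ) term by term: c_3=-3, c_4=1, c_5=3.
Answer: T(ξ, τ) = exp(-8τ)sin(4ξ) - 3exp(-9τ/2)sin(3ξ) + 3exp(-25τ/2)sin(5ξ)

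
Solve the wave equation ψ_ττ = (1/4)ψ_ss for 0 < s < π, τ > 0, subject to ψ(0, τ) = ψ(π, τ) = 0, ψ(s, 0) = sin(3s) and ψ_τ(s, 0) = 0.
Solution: Using separation of variables ψ = X(s)T(τ):
Eigenfunctions: sin(ns), n = 1, 2, 3, ...
General solution: ψ(s, τ) = Σ [A_n cos(n τ/2) + B_n sin(n τ/2)] sin(ns)
From ψ(s,0) = sin(3s): A_3=1. From ψ_τ(s,0) = 0: all B_n = 0.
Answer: ψ(s, τ) = sin(3s)cos(3τ/2)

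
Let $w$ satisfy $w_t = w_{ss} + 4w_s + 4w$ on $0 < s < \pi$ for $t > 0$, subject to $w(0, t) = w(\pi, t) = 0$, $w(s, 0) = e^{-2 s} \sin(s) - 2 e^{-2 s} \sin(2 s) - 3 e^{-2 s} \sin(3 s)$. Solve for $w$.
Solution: Substitute $w = e^{-2s}u$, i.e. $u = e^{2s}w$.
By the product rule, $w_s = e^{-2s}(u_s - 2u)$, $w_{ss} = e^{-2s}(u_{ss} - 4u_s + 4u)$, $w_t = e^{-2s}u_t$.
Substituting into the PDE and dividing by $e^{-2s}$: $u_t = (u_{ss} - 4u_s + 4u) + 4(u_s - 2u) + 4u$.
The lower-order terms cancel, leaving the standard heat equation $u_t = u_{ss}$.
Initial data for $u$: $u(s,0) = e^{2s}w(s,0) = \sin(s) - 2 \sin(2 s) - 3 \sin(3 s)$. The boundary conditions carry over: $u(0,t) = u(\pi,t) = 0$.
Solve for $u$:
  Using separation of variables $u = X(s)T(t)$:
  Eigenfunctions: $\sin(ns)$, $n = 1, 2, 3, \ldots$
  General solution: $u(s, t) = \sum c_n \sin(ns) e^{-n^2 t}$
  Matching $u(s,0) = \sin(s) - 2 \sin(2 s) - 3 \sin(3 s)$ term by term: $c_1=1, c_2=-2, c_3=-3$.
Hence $u(s,t) = e^{-t} \sin(s) - 2 e^{-4 t} \sin(2 s) - 3 e^{-9 t} \sin(3 s)$.
Transform back: $w(s,t) = e^{-2s}u(s,t)$.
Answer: $w(s, t) = e^{-2 s} e^{-t} \sin(s) - 2 e^{-2 s} e^{-4 t} \sin(2 s) - 3 e^{-2 s} e^{-9 t} \sin(3 s)$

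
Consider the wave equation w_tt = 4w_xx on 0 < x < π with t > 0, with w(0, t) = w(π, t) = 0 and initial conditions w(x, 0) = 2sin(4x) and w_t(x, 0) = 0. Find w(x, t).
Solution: Separating variables: w = Σ [A_n cos(ω_n t) + B_n sin(ω_n t)] sin(nx), ω_n = 2n. From ICs: A_4=2.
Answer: w(x, t) = 2sin(4x)cos(8t)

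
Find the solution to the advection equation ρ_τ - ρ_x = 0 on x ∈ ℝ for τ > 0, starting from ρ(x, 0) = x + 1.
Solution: By characteristics (dx/dτ = -1), ρ(x,τ) = f(x + τ) with f = ρ(·, 0).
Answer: ρ(x, τ) = x + τ + 1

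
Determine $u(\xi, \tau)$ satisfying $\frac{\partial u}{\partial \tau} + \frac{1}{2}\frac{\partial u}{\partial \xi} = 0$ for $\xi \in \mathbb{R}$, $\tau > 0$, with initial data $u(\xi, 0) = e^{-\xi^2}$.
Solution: By method of characteristics (waves move right with speed 1/2):
Along characteristics $\xi - \frac{1}{2}\tau =$ const, $u$ is constant, so $u(\xi,\tau) = f(\xi - \frac{1}{2}\tau)$ with $f = u( \cdot , 0)$.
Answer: $u(\xi, \tau) = e^{-(-\tau/2 + \xi)^2}$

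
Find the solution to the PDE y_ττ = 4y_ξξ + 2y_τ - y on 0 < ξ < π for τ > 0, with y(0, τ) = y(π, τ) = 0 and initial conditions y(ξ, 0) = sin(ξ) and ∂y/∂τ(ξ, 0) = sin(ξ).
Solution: Substitute y = exp(τ)u.
Then y_τ = exp(τ)(u_τ + u), y_ττ = exp(τ)(u_ττ + 2u_τ + u), y_ξξ = exp(τ)u_ξξ; substituting and dividing by exp(τ), the lower-order terms cancel: u_ττ = 4u_ξξ (standard wave equation).
Data for u: u(ξ,0) = y(ξ,0) = sin(ξ); u_τ(ξ,0) = y_τ(ξ,0) - y(ξ,0) = 0. The boundary conditions carry over: u(0,τ) = u(π,τ) = 0.
Separating variables: u = Σ [A_n cos(ω_n τ) + B_n sin(ω_n τ)] sin(nξ), ω_n = 2n. From ICs: A_1=1.
So u(ξ,τ) = sin(ξ)cos(2τ), and y(ξ,τ) = exp(τ)u(ξ,τ).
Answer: y(ξ, τ) = exp(τ)sin(ξ)cos(2τ)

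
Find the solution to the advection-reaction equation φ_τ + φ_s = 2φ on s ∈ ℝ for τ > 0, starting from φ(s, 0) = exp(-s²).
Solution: Substitute φ = exp(2τ)u.
Then φ_τ = exp(2τ)(u_τ + 2u), φ_s = exp(2τ)u_s; substituting and dividing by exp(2τ), the lower-order terms cancel: u_τ + u_s = 0 (standard advection equation).
Data for u: u(s,0) = φ(s,0) = exp(-s²).
By characteristics (ds/dτ = 1), u(s,τ) = f(s - τ) with f = u(·, 0).
So u(s,τ) = exp(-(s - τ)²), and φ(s,τ) = exp(2τ)u(s,τ).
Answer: φ(s, τ) = exp(2τ)exp(-(s - τ)²)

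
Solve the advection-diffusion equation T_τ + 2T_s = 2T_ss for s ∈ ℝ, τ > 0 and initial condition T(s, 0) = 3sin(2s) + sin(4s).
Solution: Moving frame: η = s - 2τ, σ = τ, T = u(η,σ), so T_τ = u_σ - 2u_η and T_ss = u_ηη.
Hence T_τ + 2T_s = u_σ and the PDE becomes the heat equation u_σ = 2u_ηη on η ∈ ℝ.
Initial data: u(η,0) = T(η,0) = 3sin(2η) + sin(4η). Each mode sin(nη) decays as exp(-2n²σ) on ℝ, so u(η,σ) = Σ c_n exp(-2n²σ) sin(nη) with c_2=3, c_4=1: u(η,σ) = 3exp(-8σ)sin(2η) + exp(-32σ)sin(4η).
Substituting back: T(s,τ) = u(s - 2τ, τ).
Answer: T(s, τ) = 3exp(-8τ)sin(2s - 4τ) + exp(-32τ)sin(4s - 8τ)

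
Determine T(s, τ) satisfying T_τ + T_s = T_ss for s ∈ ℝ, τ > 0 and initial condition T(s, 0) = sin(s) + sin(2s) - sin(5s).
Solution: Moving frame: η = s - τ, σ = τ, T = u(η,σ), so T_τ = u_σ - u_η and T_ss = u_ηη.
Hence T_τ + T_s = u_σ and the PDE becomes the heat equation u_σ = u_ηη on η ∈ ℝ.
Initial data: u(η,0) = T(η,0) = sin(η) + sin(2η) - sin(5η). Each mode sin(nη) decays as exp(-n²σ) on ℝ, so u(η,σ) = Σ c_n exp(-n²σ) sin(nη) with c_1=1, c_2=1, c_5=-1: u(η,σ) = exp(-σ)sin(η) + exp(-4σ)sin(2η) - exp(-25σ)sin(5η).
Substituting back: T(s,τ) = u(s - τ, τ).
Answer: T(s, τ) = exp(-τ)sin(s - τ) + exp(-4τ)sin(2s - 2τ) - exp(-25τ)sin(5s - 5τ)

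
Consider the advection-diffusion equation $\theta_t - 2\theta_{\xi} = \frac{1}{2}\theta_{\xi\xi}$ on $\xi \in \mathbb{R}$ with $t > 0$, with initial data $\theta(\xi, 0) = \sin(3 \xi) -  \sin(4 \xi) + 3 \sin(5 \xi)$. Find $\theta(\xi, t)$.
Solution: Change to a moving frame: let $\eta = \xi + 2t$, $\sigma = t$ and write $\theta(\xi,t) = u(\eta,\sigma)$.
By the chain rule $\theta_t = u_{\sigma} + 2u_{\eta}$, $\theta_{\xi} = u_{\eta}$, $\theta_{\xi\xi} = u_{\eta\eta}$.
Then $\theta_t - 2\theta_{\xi} = u_{\sigma}$: the advection term cancels and the PDE becomes the heat equation $u_{\sigma} = \frac{1}{2}u_{\eta\eta}$ on $\eta \in \mathbb{R}$.
Initial data: $u(\eta,0) = \theta(\eta,0) = \sin(3 \eta) - \sin(4 \eta) + 3 \sin(5 \eta)$.
On $\eta \in \mathbb{R}$ each mode satisfies $(\sin(n\eta))'' = -n^2 \sin(n\eta)$, so $e^{-n^2\sigma/2} \sin(n\eta)$ solves the heat equation; by superposition $u(\eta,\sigma) = \sum c_n e^{-n^2\sigma/2} \sin(n\eta)$.
Reading off the coefficients: $c_3=1, c_4=-1, c_5=3$, so $u(\eta,\sigma) = - e^{-8 \sigma} \sin(4 \eta) + e^{-9 \sigma/2} \sin(3 \eta) + 3 e^{-25 \sigma/2} \sin(5 \eta)$.
Substituting back $\eta = \xi + 2t$, $\sigma = t$: $\theta(\xi,t) = u(\xi + 2t, t)$.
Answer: $\theta(\xi, t) = - e^{-8 t} \sin(4 \xi + 8 t) + e^{-9 t/2} \sin(3 \xi + 6 t) + 3 e^{-25 t/2} \sin(5 \xi + 10 t)$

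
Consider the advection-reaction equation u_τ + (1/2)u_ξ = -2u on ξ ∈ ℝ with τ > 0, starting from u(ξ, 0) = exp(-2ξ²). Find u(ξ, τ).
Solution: Substitute u = exp(-2τ)w.
Then u_τ = exp(-2τ)(w_τ - 2w), u_ξ = exp(-2τ)w_ξ; substituting and dividing by exp(-2τ), the lower-order terms cancel: w_τ + (1/2)w_ξ = 0 (standard advection equation).
Data for w: w(ξ,0) = u(ξ,0) = exp(-2ξ²).
By characteristics (dξ/dτ = 1/2), w(ξ,τ) = f(ξ - (1/2)τ) with f = w(·, 0).
So w(ξ,τ) = exp(-2(ξ - τ/2)²), and u(ξ,τ) = exp(-2τ)w(ξ,τ).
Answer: u(ξ, τ) = exp(-2τ)exp(-2(ξ - τ/2)²)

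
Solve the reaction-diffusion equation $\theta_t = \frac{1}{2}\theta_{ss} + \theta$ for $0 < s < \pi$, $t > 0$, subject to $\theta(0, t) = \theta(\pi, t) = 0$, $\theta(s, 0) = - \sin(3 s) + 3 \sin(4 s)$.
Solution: Substitute $\theta = e^{t}u$.
Then $\theta_t = e^{t}(u_t + u)$, $\theta_{ss} = e^{t}u_{ss}$; substituting and dividing by $e^{t}$, the lower-order terms cancel: $u_t = \frac{1}{2}u_{ss}$ (standard heat equation).
Data for $u$: $u(s,0) = \theta(s,0) = - \sin(3 s) + 3 \sin(4 s)$. The boundary conditions carry over: $u(0,t) = u(\pi,t) = 0$.
Separating variables: $u = \sum c_n e^{-n^2t/2} \sin(ns)$. From $u(s,0) = - \sin(3 s) + 3 \sin(4 s)$: $c_3=-1, c_4=3$.
So $u(s,t) = 3 e^{-8 t} \sin(4 s) - e^{-9 t/2} \sin(3 s)$, and $\theta(s,t) = e^{t}u(s,t)$.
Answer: $\theta(s, t) = 3 e^{-7 t} \sin(4 s) -  e^{-7 t/2} \sin(3 s)$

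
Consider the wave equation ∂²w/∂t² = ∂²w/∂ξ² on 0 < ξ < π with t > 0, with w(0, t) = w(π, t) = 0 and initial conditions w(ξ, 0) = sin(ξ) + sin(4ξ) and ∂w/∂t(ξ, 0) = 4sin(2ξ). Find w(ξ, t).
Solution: Using separation of variables w = X(ξ)T(t):
Eigenfunctions: sin(nξ), n = 1, 2, 3, ...
General solution: w(ξ, t) = Σ [A_n cos(n t) + B_n sin(n t)] sin(nξ)
From w(ξ,0) = sin(ξ) + sin(4ξ): A_1=1, A_4=1. From w_t(ξ,0) = 4sin(2ξ), using w_t(ξ,0) = Σ ω_n B_n sin(nξ) with ω_n = n: B_2 = 4/2 = 2.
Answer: w(ξ, t) = 2sin(2t)sin(2ξ) + sin(ξ)cos(t) + sin(4ξ)cos(4t)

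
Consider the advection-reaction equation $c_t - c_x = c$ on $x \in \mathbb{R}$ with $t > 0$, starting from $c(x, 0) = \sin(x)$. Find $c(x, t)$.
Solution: Substitute $c = e^{t}u$.
Then $c_t = e^{t}(u_t + u)$, $c_x = e^{t}u_x$; substituting and dividing by $e^{t}$, the lower-order terms cancel: $u_t - u_x = 0$ (standard advection equation).
Data for $u$: $u(x,0) = c(x,0) = \sin(x)$.
By characteristics ($dx/dt = -1$), $u(x,t) = f(x + t)$ with $f = u( \cdot , 0)$.
So $u(x,t) = \sin(t + x)$, and $c(x,t) = e^{t}u(x,t)$.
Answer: $c(x, t) = e^{t} \sin(t + x)$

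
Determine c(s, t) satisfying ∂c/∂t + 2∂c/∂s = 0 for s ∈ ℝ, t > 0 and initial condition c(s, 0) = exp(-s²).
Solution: By characteristics (ds/dt = 2), c(s,t) = f(s - 2t) with f = c(·, 0).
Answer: c(s, t) = exp(-(s - 2t)²)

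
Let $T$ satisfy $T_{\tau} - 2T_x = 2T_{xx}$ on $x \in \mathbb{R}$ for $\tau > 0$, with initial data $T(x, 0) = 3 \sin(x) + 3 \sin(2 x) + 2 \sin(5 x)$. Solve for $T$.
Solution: Change to a moving frame: let $\eta = x + 2\tau$, $\sigma = \tau$ and write $T(x,\tau) = u(\eta,\sigma)$.
By the chain rule $T_{\tau} = u_{\sigma} + 2u_{\eta}$, $T_x = u_{\eta}$, $T_{xx} = u_{\eta\eta}$.
Then $T_{\tau} - 2T_x = u_{\sigma}$: the advection term cancels and the PDE becomes the heat equation $u_{\sigma} = 2u_{\eta\eta}$ on $\eta \in \mathbb{R}$.
Initial data: $u(\eta,0) = T(\eta,0) = 3 \sin(\eta) + 3 \sin(2 \eta) + 2 \sin(5 \eta)$.
On $\eta \in \mathbb{R}$ each mode satisfies $(\sin(n\eta))'' = -n^2 \sin(n\eta)$, so $e^{-2n^2\sigma} \sin(n\eta)$ solves the heat equation; by superposition $u(\eta,\sigma) = \sum c_n e^{-2n^2\sigma} \sin(n\eta)$.
Reading off the coefficients: $c_1=3, c_2=3, c_5=2$, so $u(\eta,\sigma) = 3 e^{-2 \sigma} \sin(\eta) + 3 e^{-8 \sigma} \sin(2 \eta) + 2 e^{-50 \sigma} \sin(5 \eta)$.
Substituting back $\eta = x + 2\tau$, $\sigma = \tau$: $T(x,\tau) = u(x + 2\tau, \tau)$.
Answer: $T(x, \tau) = 3 e^{-2 \tau} \sin(2 \tau + x) + 3 e^{-8 \tau} \sin(4 \tau + 2 x) + 2 e^{-50 \tau} \sin(10 \tau + 5 x)$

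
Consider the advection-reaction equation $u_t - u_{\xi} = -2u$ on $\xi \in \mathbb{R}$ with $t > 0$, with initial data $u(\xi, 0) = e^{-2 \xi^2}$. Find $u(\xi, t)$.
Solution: Substitute $u = e^{-2t}w$, i.e. $w = e^{2t}u$.
By the product rule, $u_t = e^{-2t}(w_t - 2w)$, $u_{\xi} = e^{-2t}w_{\xi}$.
Substituting into the PDE and dividing by $e^{-2t}$: $w_t - 2w - w_{\xi} = -2w$.
The lower-order terms cancel, leaving the standard advection equation $w_t - w_{\xi} = 0$.
Initial data for $w$: $w(\xi,0) = u(\xi,0) = e^{-2 \xi^2}$.
Solve for $w$:
  By method of characteristics (waves move left with speed 1):
  Along characteristics $\xi + t =$ const, $w$ is constant, so $w(\xi,t) = f(\xi + t)$ with $f = w( \cdot , 0)$.
Hence $w(\xi,t) = e^{-2 (t + \xi)^2}$.
Transform back: $u(\xi,t) = e^{-2t}w(\xi,t)$.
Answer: $u(\xi, t) = e^{-2 t} e^{-2 (\xi + t)^2}$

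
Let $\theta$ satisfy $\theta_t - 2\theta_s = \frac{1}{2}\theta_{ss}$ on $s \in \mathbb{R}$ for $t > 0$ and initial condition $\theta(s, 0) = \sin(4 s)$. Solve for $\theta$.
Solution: Change to a moving frame: let $\eta = s + 2t$, $\sigma = t$ and write $\theta(s,t) = u(\eta,\sigma)$.
By the chain rule $\theta_t = u_{\sigma} + 2u_{\eta}$, $\theta_s = u_{\eta}$, $\theta_{ss} = u_{\eta\eta}$.
Then $\theta_t - 2\theta_s = u_{\sigma}$: the advection term cancels and the PDE becomes the heat equation $u_{\sigma} = \frac{1}{2}u_{\eta\eta}$ on $\eta \in \mathbb{R}$.
Initial data: $u(\eta,0) = \theta(\eta,0) = \sin(4 \eta)$.
On $\eta \in \mathbb{R}$ each mode satisfies $(\sin(n\eta))'' = -n^2 \sin(n\eta)$, so $e^{-n^2\sigma/2} \sin(n\eta)$ solves the heat equation; by superposition $u(\eta,\sigma) = \sum c_n e^{-n^2\sigma/2} \sin(n\eta)$.
Reading off the coefficients: $c_4=1$, so $u(\eta,\sigma) = e^{-8 \sigma} \sin(4 \eta)$.
Substituting back $\eta = s + 2t$, $\sigma = t$: $\theta(s,t) = u(s + 2t, t)$.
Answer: $\theta(s, t) = e^{-8 t} \sin(4 s + 8 t)$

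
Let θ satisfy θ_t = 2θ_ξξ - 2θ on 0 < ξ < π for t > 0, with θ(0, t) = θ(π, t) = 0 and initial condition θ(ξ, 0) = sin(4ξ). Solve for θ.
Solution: Substitute θ = exp(-2t)u.
Then θ_t = exp(-2t)(u_t - 2u), θ_ξξ = exp(-2t)u_ξξ; substituting and dividing by exp(-2t), the lower-order terms cancel: u_t = 2u_ξξ (standard heat equation).
Data for u: u(ξ,0) = θ(ξ,0) = sin(4ξ). The boundary conditions carry over: u(0,t) = u(π,t) = 0.
Separating variables: u = Σ c_n exp(-2n²t) sin(nξ). From u(ξ,0) = sin(4ξ): c_4=1.
So u(ξ,t) = exp(-32t)sin(4ξ), and θ(ξ,t) = exp(-2t)u(ξ,t).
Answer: θ(ξ, t) = exp(-34t)sin(4ξ)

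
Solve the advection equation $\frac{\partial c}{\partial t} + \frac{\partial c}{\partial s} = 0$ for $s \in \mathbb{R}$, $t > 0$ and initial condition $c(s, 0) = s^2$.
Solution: By method of characteristics (waves move right with speed 1):
Along characteristics $s - t =$ const, $c$ is constant, so $c(s,t) = f(s - t)$ with $f = c( \cdot , 0)$.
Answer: $c(s, t) = s^2 - 2 s t + t^2$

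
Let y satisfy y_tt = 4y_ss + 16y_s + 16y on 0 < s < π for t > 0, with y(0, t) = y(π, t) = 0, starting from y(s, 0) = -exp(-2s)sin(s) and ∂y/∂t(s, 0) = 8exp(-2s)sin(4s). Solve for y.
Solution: Substitute y = exp(-2s)u, i.e. u = exp(2s)y.
By the product rule, y_s = exp(-2s)(u_s - 2u), y_ss = exp(-2s)(u_ss - 4u_s + 4u), y_tt = exp(-2s)u_tt.
Substituting into the PDE and dividing by exp(-2s): u_tt = 4(u_ss - 4u_s + 4u) + 16(u_s - 2u) + 16u.
The lower-order terms cancel, leaving the standard wave equation u_tt = 4u_ss.
Initial data for u: u(s,0) = exp(2s)y(s,0) = -sin(s); u_t(s,0) = exp(2s)y_t(s,0) = 8sin(4s). The boundary conditions carry over: u(0,t) = u(π,t) = 0.
Solve for u:
  Using separation of variables u = X(s)T(t):
  Eigenfunctions: sin(ns), n = 1, 2, 3, ...
  General solution: u(s, t) = Σ [A_n cos(2n t) + B_n sin(2n t)] sin(ns)
  From u(s,0) = -sin(s): A_1=-1. From u_t(s,0) = 8sin(4s), using u_t(s,0) = Σ ω_n B_n sin(ns) with ω_n = 2n: B_4 = 8/8 = 1.
Hence u(s,t) = -sin(s)cos(2t) + sin(4s)sin(8t).
Transform back: y(s,t) = exp(-2s)u(s,t).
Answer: y(s, t) = -exp(-2s)sin(s)cos(2t) + exp(-2s)sin(4s)sin(8t)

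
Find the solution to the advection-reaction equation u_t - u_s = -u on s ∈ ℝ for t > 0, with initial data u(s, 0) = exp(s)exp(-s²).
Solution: Substitute u = exp(s)w.
Then u_s = exp(s)(w_s + w), u_t = exp(s)w_t; substituting and dividing by exp(s), the lower-order terms cancel: w_t - w_s = 0 (standard advection equation).
Data for w: w(s,0) = exp(-s)u(s,0) = exp(-s²).
By characteristics (ds/dt = -1), w(s,t) = f(s + t) with f = w(·, 0).
So w(s,t) = exp(-(s + t)²), and u(s,t) = exp(s)w(s,t).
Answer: u(s, t) = exp(s)exp(-(s + t)²)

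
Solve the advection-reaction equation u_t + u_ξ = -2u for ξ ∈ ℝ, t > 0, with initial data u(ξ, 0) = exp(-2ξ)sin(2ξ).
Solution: Substitute u = exp(-2ξ)w, i.e. w = exp(2ξ)u.
By the product rule, u_ξ = exp(-2ξ)(w_ξ - 2w), u_t = exp(-2ξ)w_t.
Substituting into the PDE and dividing by exp(-2ξ): w_t + (w_ξ - 2w) = -2w.
The lower-order terms cancel, leaving the standard advection equation w_t + w_ξ = 0.
Initial data for w: w(ξ,0) = exp(2ξ)u(ξ,0) = sin(2ξ).
Solve for w:
  By method of characteristics (waves move right with speed 1):
  Along characteristics ξ - t = const, w is constant, so w(ξ,t) = f(ξ - t) with f = w(·, 0).
Hence w(ξ,t) = -sin(2t - 2ξ).
Transform back: u(ξ,t) = exp(-2ξ)w(ξ,t).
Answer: u(ξ, t) = -exp(-2ξ)sin(2t - 2ξ)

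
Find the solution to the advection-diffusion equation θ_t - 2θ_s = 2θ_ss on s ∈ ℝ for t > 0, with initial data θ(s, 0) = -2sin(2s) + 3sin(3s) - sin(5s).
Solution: Change to a moving frame: let η = s + 2t, σ = t and write θ(s,t) = u(η,σ).
By the chain rule θ_t = u_σ + 2u_η, θ_s = u_η, θ_ss = u_ηη.
Then θ_t - 2θ_s = u_σ: the advection term cancels and the PDE becomes the heat equation u_σ = 2u_ηη on η ∈ ℝ.
Initial data: u(η,0) = θ(η,0) = -2sin(2η) + 3sin(3η) - sin(5η).
On η ∈ ℝ each mode satisfies (sin(nη))″ = -n² sin(nη), so exp(-2n²σ) sin(nη) solves the heat equation; by superposition u(η,σ) = Σ c_n exp(-2n²σ) sin(nη).
Reading off the coefficients: c_2=-2, c_3=3, c_5=-1, so u(η,σ) = -2exp(-8σ)sin(2η) + 3exp(-18σ)sin(3η) - exp(-50σ)sin(5η).
Substituting back η = s + 2t, σ = t: θ(s,t) = u(s + 2t, t).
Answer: θ(s, t) = -2exp(-8t)sin(2s + 4t) + 3exp(-18t)sin(3s + 6t) - exp(-50t)sin(5s + 10t)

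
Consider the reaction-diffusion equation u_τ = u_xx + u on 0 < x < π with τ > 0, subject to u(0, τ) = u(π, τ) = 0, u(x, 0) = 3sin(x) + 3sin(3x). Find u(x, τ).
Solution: Substitute u = exp(τ)w, i.e. w = exp(-τ)u.
By the product rule, u_τ = exp(τ)(w_τ + w), u_xx = exp(τ)w_xx.
Substituting into the PDE and dividing by exp(τ): w_τ + w = w_xx + w.
The lower-order terms cancel, leaving the standard heat equation w_τ = w_xx.
Initial data for w: w(x,0) = u(x,0) = 3sin(x) + 3sin(3x). The boundary conditions carry over: w(0,τ) = w(π,τ) = 0.
Solve for w:
  Using separation of variables w = X(x)T(τ):
  Eigenfunctions: sin(nx), n = 1, 2, 3, ...
  General solution: w(x, τ) = Σ c_n sin(nx) exp(-n² τ)
  Matching w(x,0) = 3sin(x) + 3sin(3x) term by term: c_1=3, c_3=3.
Hence w(x,τ) = 3exp(-τ)sin(x) + 3exp(-9τ)sin(3x).
Transform back: u(x,τ) = exp(τ)w(x,τ).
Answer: u(x, τ) = 3sin(x) + 3exp(-8τ)sin(3x)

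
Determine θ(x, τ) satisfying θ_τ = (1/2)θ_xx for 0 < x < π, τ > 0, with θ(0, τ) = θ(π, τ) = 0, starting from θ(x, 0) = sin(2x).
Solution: Using separation of variables θ = X(x)G(τ):
Eigenfunctions: sin(nx), n = 1, 2, 3, ...
General solution: θ(x, τ) = Σ c_n sin(nx) exp(-n² τ/2)
Matching θ(x,0) = sin(2x) term by term: c_2=1.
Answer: θ(x, τ) = exp(-2τ)sin(2x)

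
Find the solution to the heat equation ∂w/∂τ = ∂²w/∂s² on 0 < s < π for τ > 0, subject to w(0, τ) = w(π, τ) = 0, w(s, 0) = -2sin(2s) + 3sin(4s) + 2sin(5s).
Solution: Separating variables: w = Σ c_n exp(-n²τ) sin(ns). From w(s,0) = -2sin(2s) + 3sin(4s) + 2sin(5s): c_2=-2, c_4=3, c_5=2.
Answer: w(s, τ) = -2exp(-4τ)sin(2s) + 3exp(-16τ)sin(4s) + 2exp(-25τ)sin(5s)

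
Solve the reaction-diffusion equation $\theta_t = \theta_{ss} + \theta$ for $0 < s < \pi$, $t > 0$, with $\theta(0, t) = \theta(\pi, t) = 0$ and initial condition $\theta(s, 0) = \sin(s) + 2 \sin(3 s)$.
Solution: Substitute $\theta = e^{t}u$, i.e. $u = e^{-t}\theta$.
By the product rule, $\theta_t = e^{t}(u_t + u)$, $\theta_{ss} = e^{t}u_{ss}$.
Substituting into the PDE and dividing by $e^{t}$: $u_t + u = u_{ss} + u$.
The lower-order terms cancel, leaving the standard heat equation $u_t = u_{ss}$.
Initial data for $u$: $u(s,0) = \theta(s,0) = \sin(s) + 2 \sin(3 s)$. The boundary conditions carry over: $u(0,t) = u(\pi,t) = 0$.
Solve for $u$:
  Using separation of variables $u = X(s)G(t)$:
  Eigenfunctions: $\sin(ns)$, $n = 1, 2, 3, \ldots$
  General solution: $u(s, t) = \sum c_n \sin(ns) e^{-n^2 t}$
  Matching $u(s,0) = \sin(s) + 2 \sin(3 s)$ term by term: $c_1=1, c_3=2$.
Hence $u(s,t) = e^{-t} \sin(s) + 2 e^{-9 t} \sin(3 s)$.
Transform back: $\theta(s,t) = e^{t}u(s,t)$.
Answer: $\theta(s, t) = \sin(s) + 2 e^{-8 t} \sin(3 s)$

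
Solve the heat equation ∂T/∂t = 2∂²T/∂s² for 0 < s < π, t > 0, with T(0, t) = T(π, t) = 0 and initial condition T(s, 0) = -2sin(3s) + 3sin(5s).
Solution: Separating variables: T = Σ c_n exp(-2n²t) sin(ns). From T(s,0) = -2sin(3s) + 3sin(5s): c_3=-2, c_5=3.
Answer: T(s, t) = -2exp(-18t)sin(3s) + 3exp(-50t)sin(5s)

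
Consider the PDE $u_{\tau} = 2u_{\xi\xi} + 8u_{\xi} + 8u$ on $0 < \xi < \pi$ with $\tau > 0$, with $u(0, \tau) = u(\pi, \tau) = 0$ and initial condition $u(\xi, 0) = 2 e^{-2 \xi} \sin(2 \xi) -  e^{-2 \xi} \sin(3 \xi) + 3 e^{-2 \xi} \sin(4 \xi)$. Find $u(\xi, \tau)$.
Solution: Substitute $u = e^{-2\xi}w$, i.e. $w = e^{2\xi}u$.
By the product rule, $u_{\xi} = e^{-2\xi}(w_{\xi} - 2w)$, $u_{\xi\xi} = e^{-2\xi}(w_{\xi\xi} - 4w_{\xi} + 4w)$, $u_{\tau} = e^{-2\xi}w_{\tau}$.
Substituting into the PDE and dividing by $e^{-2\xi}$: $w_{\tau} = 2(w_{\xi\xi} - 4w_{\xi} + 4w) + 8(w_{\xi} - 2w) + 8w$.
The lower-order terms cancel, leaving the standard heat equation $w_{\tau} = 2w_{\xi\xi}$.
Initial data for $w$: $w(\xi,0) = e^{2\xi}u(\xi,0) = 2 \sin(2 \xi) - \sin(3 \xi) + 3 \sin(4 \xi)$. The boundary conditions carry over: $w(0,\tau) = w(\pi,\tau) = 0$.
Solve for $w$:
  Using separation of variables $w = X(\xi)T(\tau)$:
  Eigenfunctions: $\sin(n\xi)$, $n = 1, 2, 3, \ldots$
  General solution: $w(\xi, \tau) = \sum c_n \sin(n\xi) e^{-2n^2 \tau}$
  Matching $w(\xi,0) = 2 \sin(2 \xi) - \sin(3 \xi) + 3 \sin(4 \xi)$ term by term: $c_2=2, c_3=-1, c_4=3$.
Hence $w(\xi,\tau) = 2 e^{-8 \tau} \sin(2 \xi) - e^{-18 \tau} \sin(3 \xi) + 3 e^{-32 \tau} \sin(4 \xi)$.
Transform back: $u(\xi,\tau) = e^{-2\xi}w(\xi,\tau)$.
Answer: $u(\xi, \tau) = 2 e^{-8 \tau} e^{-2 \xi} \sin(2 \xi) -  e^{-18 \tau} e^{-2 \xi} \sin(3 \xi) + 3 e^{-32 \tau} e^{-2 \xi} \sin(4 \xi)$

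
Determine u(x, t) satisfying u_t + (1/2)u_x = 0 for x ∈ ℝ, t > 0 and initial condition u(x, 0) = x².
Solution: By characteristics (dx/dt = 1/2), u(x,t) = f(x - (1/2)t) with f = u(·, 0).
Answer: u(x, t) = (1/4)t² - tx + x²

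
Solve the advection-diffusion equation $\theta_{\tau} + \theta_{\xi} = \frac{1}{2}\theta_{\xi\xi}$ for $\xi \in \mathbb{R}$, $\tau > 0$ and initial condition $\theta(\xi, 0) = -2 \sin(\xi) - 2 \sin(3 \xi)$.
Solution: Change to a moving frame: let $\eta = \xi - \tau$, $\sigma = \tau$ and write $\theta(\xi,\tau) = u(\eta,\sigma)$.
By the chain rule $\theta_{\tau} = u_{\sigma} - u_{\eta}$, $\theta_{\xi} = u_{\eta}$, $\theta_{\xi\xi} = u_{\eta\eta}$.
Then $\theta_{\tau} + \theta_{\xi} = u_{\sigma}$: the advection term cancels and the PDE becomes the heat equation $u_{\sigma} = \frac{1}{2}u_{\eta\eta}$ on $\eta \in \mathbb{R}$.
Initial data: $u(\eta,0) = \theta(\eta,0) = -2 \sin(\eta) - 2 \sin(3 \eta)$.
On $\eta \in \mathbb{R}$ each mode satisfies $(\sin(n\eta))'' = -n^2 \sin(n\eta)$, so $e^{-n^2\sigma/2} \sin(n\eta)$ solves the heat equation; by superposition $u(\eta,\sigma) = \sum c_n e^{-n^2\sigma/2} \sin(n\eta)$.
Reading off the coefficients: $c_1=-2, c_3=-2$, so $u(\eta,\sigma) = -2 e^{-\sigma/2} \sin(\eta) - 2 e^{-9 \sigma/2} \sin(3 \eta)$.
Substituting back $\eta = \xi - \tau$, $\sigma = \tau$: $\theta(\xi,\tau) = u(\xi - \tau, \tau)$.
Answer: $\theta(\xi, \tau) = 2 e^{-\tau/2} \sin(\tau - \xi) + 2 e^{-9 \tau/2} \sin(3 \tau - 3 \xi)$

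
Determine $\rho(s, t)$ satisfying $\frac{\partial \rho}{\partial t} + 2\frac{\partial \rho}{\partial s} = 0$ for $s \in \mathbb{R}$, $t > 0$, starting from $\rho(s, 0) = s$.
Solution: By characteristics ($ds/dt = 2$), $\rho(s,t) = f(s - 2t)$ with $f = \rho( \cdot , 0)$.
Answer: $\rho(s, t) = s - 2 t$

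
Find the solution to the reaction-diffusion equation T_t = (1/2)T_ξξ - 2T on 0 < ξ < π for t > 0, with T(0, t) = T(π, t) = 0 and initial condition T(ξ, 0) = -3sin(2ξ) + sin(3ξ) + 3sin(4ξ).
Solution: Substitute T = exp(-2t)u, i.e. u = exp(2t)T.
By the product rule, T_t = exp(-2t)(u_t - 2u), T_ξξ = exp(-2t)u_ξξ.
Substituting into the PDE and dividing by exp(-2t): u_t - 2u = (1/2)u_ξξ - 2u.
The lower-order terms cancel, leaving the standard heat equation u_t = (1/2)u_ξξ.
Initial data for u: u(ξ,0) = T(ξ,0) = -3sin(2ξ) + sin(3ξ) + 3sin(4ξ). The boundary conditions carry over: u(0,t) = u(π,t) = 0.
Solve for u:
  Using separation of variables u = X(ξ)G(t):
  Eigenfunctions: sin(nξ), n = 1, 2, 3, ...
  General solution: u(ξ, t) = Σ c_n sin(nξ) exp(-n² t/2)
  Matching u(ξ,0) = -3sin(2ξ) + sin(3ξ) + 3sin(4ξ) term by term: c_2=-3, c_3=1, c_4=3.
Hence u(ξ,t) = -3exp(-2t)sin(2ξ) + 3exp(-8t)sin(4ξ) + exp(-9t/2)sin(3ξ).
Transform back: T(ξ,t) = exp(-2t)u(ξ,t).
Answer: T(ξ, t) = -3exp(-4t)sin(2ξ) + 3exp(-10t)sin(4ξ) + exp(-13t/2)sin(3ξ)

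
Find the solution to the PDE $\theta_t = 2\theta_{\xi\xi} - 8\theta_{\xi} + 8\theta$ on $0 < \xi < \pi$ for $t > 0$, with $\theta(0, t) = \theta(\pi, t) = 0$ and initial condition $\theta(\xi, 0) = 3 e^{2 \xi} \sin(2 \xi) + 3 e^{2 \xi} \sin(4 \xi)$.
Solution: Substitute $\theta = e^{2\xi}u$, i.e. $u = e^{-2\xi}\theta$.
By the product rule, $\theta_{\xi} = e^{2\xi}(u_{\xi} + 2u)$, $\theta_{\xi\xi} = e^{2\xi}(u_{\xi\xi} + 4u_{\xi} + 4u)$, $\theta_t = e^{2\xi}u_t$.
Substituting into the PDE and dividing by $e^{2\xi}$: $u_t = 2(u_{\xi\xi} + 4u_{\xi} + 4u) - 8(u_{\xi} + 2u) + 8u$.
The lower-order terms cancel, leaving the standard heat equation $u_t = 2u_{\xi\xi}$.
Initial data for $u$: $u(\xi,0) = e^{-2\xi}\theta(\xi,0) = 3 \sin(2 \xi) + 3 \sin(4 \xi)$. The boundary conditions carry over: $u(0,t) = u(\pi,t) = 0$.
Solve for $u$:
  Using separation of variables $u = X(\xi)G(t)$:
  Eigenfunctions: $\sin(n\xi)$, $n = 1, 2, 3, \ldots$
  General solution: $u(\xi, t) = \sum c_n \sin(n\xi) e^{-2n^2 t}$
  Matching $u(\xi,0) = 3 \sin(2 \xi) + 3 \sin(4 \xi)$ term by term: $c_2=3, c_4=3$.
Hence $u(\xi,t) = 3 e^{-8 t} \sin(2 \xi) + 3 e^{-32 t} \sin(4 \xi)$.
Transform back: $\theta(\xi,t) = e^{2\xi}u(\xi,t)$.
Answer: $\theta(\xi, t) = 3 e^{2 \xi} e^{-8 t} \sin(2 \xi) + 3 e^{2 \xi} e^{-32 t} \sin(4 \xi)$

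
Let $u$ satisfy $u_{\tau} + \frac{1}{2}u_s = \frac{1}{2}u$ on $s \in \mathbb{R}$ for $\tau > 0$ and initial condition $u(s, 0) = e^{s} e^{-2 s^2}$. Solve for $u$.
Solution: Substitute $u = e^{s}w$.
Then $u_s = e^{s}(w_s + w)$, $u_{\tau} = e^{s}w_{\tau}$; substituting and dividing by $e^{s}$, the lower-order terms cancel: $w_{\tau} + \frac{1}{2}w_s = 0$ (standard advection equation).
Data for $w$: $w(s,0) = e^{-s}u(s,0) = e^{-2 s^2}$.
By characteristics ($ds/d\tau = 1/2$), $w(s,\tau) = f(s - \frac{1}{2}\tau)$ with $f = w( \cdot , 0)$.
So $w(s,\tau) = e^{-2 (s - \tau/2)^2}$, and $u(s,\tau) = e^{s}w(s,\tau)$.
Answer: $u(s, \tau) = e^{s} e^{-2 (-\tau/2 + s)^2}$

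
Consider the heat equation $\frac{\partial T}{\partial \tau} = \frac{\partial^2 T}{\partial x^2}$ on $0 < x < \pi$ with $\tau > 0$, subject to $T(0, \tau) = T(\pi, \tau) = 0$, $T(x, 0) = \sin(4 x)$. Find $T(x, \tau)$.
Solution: Using separation of variables $T = X(x)G(\tau)$:
Eigenfunctions: $\sin(nx)$, $n = 1, 2, 3, \ldots$
General solution: $T(x, \tau) = \sum c_n \sin(nx) e^{-n^2 \tau}$
Matching $T(x,0) = \sin(4 x)$ term by term: $c_4=1$.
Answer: $T(x, \tau) = e^{-16 \tau} \sin(4 x)$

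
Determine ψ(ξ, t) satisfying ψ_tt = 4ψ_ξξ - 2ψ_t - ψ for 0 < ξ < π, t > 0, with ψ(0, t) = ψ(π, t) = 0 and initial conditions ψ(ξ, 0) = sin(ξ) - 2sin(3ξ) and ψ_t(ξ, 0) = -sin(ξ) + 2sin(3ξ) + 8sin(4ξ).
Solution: Substitute ψ = exp(-t)u.
Then ψ_t = exp(-t)(u_t - u), ψ_tt = exp(-t)(u_tt - 2u_t + u), ψ_ξξ = exp(-t)u_ξξ; substituting and dividing by exp(-t), the lower-order terms cancel: u_tt = 4u_ξξ (standard wave equation).
Data for u: u(ξ,0) = ψ(ξ,0) = sin(ξ) - 2sin(3ξ); u_t(ξ,0) = ψ_t(ξ,0) + ψ(ξ,0) = 8sin(4ξ). The boundary conditions carry over: u(0,t) = u(π,t) = 0.
Separating variables: u = Σ [A_n cos(ω_n t) + B_n sin(ω_n t)] sin(nξ), ω_n = 2n. From ICs (B_n = velocity coefficient / ω_n): A_1=1, A_3=-2, B_4=1.
So u(ξ,t) = sin(8t)sin(4ξ) + sin(ξ)cos(2t) - 2sin(3ξ)cos(6t), and ψ(ξ,t) = exp(-t)u(ξ,t).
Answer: ψ(ξ, t) = exp(-t)sin(8t)sin(4ξ) + exp(-t)sin(ξ)cos(2t) - 2exp(-t)sin(3ξ)cos(6t)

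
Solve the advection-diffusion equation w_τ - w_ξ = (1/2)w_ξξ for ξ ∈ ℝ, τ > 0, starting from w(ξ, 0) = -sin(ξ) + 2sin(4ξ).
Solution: Moving frame: η = ξ + τ, σ = τ, w = u(η,σ), so w_τ = u_σ + u_η and w_ξξ = u_ηη.
Hence w_τ - w_ξ = u_σ and the PDE becomes the heat equation u_σ = (1/2)u_ηη on η ∈ ℝ.
Initial data: u(η,0) = w(η,0) = -sin(η) + 2sin(4η). Each mode sin(nη) decays as exp(-n²σ/2) on ℝ, so u(η,σ) = Σ c_n exp(-n²σ/2) sin(nη) with c_1=-1, c_4=2: u(η,σ) = 2exp(-8σ)sin(4η) - exp(-σ/2)sin(η).
Substituting back: w(ξ,τ) = u(ξ + τ, τ).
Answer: w(ξ, τ) = 2exp(-8τ)sin(4ξ + 4τ) - exp(-τ/2)sin(ξ + τ)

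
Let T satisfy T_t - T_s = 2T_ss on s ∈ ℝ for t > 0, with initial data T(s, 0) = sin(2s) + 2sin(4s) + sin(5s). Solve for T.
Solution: Change to a moving frame: let η = s + t, σ = t and write T(s,t) = u(η,σ).
By the chain rule T_t = u_σ + u_η, T_s = u_η, T_ss = u_ηη.
Then T_t - T_s = u_σ: the advection term cancels and the PDE becomes the heat equation u_σ = 2u_ηη on η ∈ ℝ.
Initial data: u(η,0) = T(η,0) = sin(2η) + 2sin(4η) + sin(5η).
On η ∈ ℝ each mode satisfies (sin(nη))″ = -n² sin(nη), so exp(-2n²σ) sin(nη) solves the heat equation; by superposition u(η,σ) = Σ c_n exp(-2n²σ) sin(nη).
Reading off the coefficients: c_2=1, c_4=2, c_5=1, so u(η,σ) = exp(-8σ)sin(2η) + 2exp(-32σ)sin(4η) + exp(-50σ)sin(5η).
Substituting back η = s + t, σ = t: T(s,t) = u(s + t, t).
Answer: T(s, t) = exp(-8t)sin(2s + 2t) + 2exp(-32t)sin(4s + 4t) + exp(-50t)sin(5s + 5t)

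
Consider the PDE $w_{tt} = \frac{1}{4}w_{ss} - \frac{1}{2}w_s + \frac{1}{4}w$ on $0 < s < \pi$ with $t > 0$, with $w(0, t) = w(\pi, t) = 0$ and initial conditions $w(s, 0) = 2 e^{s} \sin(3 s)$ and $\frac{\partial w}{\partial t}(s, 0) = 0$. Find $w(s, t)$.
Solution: Substitute $w = e^{s}u$, i.e. $u = e^{-s}w$.
By the product rule, $w_s = e^{s}(u_s + u)$, $w_{ss} = e^{s}(u_{ss} + 2u_s + u)$, $w_{tt} = e^{s}u_{tt}$.
Substituting into the PDE and dividing by $e^{s}$: $u_{tt} = \frac{1}{4}(u_{ss} + 2u_s + u) - \frac{1}{2}(u_s + u) + \frac{1}{4}u$.
The lower-order terms cancel, leaving the standard wave equation $u_{tt} = \frac{1}{4}u_{ss}$.
Initial data for $u$: $u(s,0) = e^{-s}w(s,0) = 2 \sin(3 s)$; $u_t(s,0) = e^{-s}w_t(s,0) = 0$. The boundary conditions carry over: $u(0,t) = u(\pi,t) = 0$.
Solve for $u$:
  Using separation of variables $u = X(s)T(t)$:
  Eigenfunctions: $\sin(ns)$, $n = 1, 2, 3, \ldots$
  General solution: $u(s, t) = \sum [A_n \cos(n t/2) + B_n \sin(n t/2)] \sin(ns)$
  From $u(s,0) = 2 \sin(3 s)$: $A_3=2$. From $u_t(s,0) = 0$: all $B_n = 0$.
Hence $u(s,t) = 2 \sin(3 s) \cos(3 t/2)$.
Transform back: $w(s,t) = e^{s}u(s,t)$.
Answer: $w(s, t) = 2 e^{s} \sin(3 s) \cos(3 t/2)$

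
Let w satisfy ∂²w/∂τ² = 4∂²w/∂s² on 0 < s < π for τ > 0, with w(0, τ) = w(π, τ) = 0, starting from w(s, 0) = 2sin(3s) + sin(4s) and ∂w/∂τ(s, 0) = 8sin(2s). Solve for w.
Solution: Separating variables: w = Σ [A_n cos(ω_n τ) + B_n sin(ω_n τ)] sin(ns), ω_n = 2n. From ICs (B_n = velocity coefficient / ω_n): A_3=2, A_4=1, B_2=2.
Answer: w(s, τ) = 2sin(2s)sin(4τ) + 2sin(3s)cos(6τ) + sin(4s)cos(8τ)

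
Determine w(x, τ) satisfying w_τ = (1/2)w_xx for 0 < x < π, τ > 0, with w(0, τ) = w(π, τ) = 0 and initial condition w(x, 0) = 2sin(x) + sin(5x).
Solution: Separating variables: w = Σ c_n exp(-n²τ/2) sin(nx). From w(x,0) = 2sin(x) + sin(5x): c_1=2, c_5=1.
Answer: w(x, τ) = 2exp(-τ/2)sin(x) + exp(-25τ/2)sin(5x)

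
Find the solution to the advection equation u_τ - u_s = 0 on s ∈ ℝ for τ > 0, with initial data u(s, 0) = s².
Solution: By method of characteristics (waves move left with speed 1):
Along characteristics s + τ = const, u is constant, so u(s,τ) = f(s + τ) with f = u(·, 0).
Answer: u(s, τ) = s² + 2sτ + τ²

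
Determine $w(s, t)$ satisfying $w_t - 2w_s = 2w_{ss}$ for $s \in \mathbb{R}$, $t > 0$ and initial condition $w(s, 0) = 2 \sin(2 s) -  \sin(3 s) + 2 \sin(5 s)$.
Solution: Moving frame: $\eta = s + 2t$, $\sigma = t$, $w = u(\eta,\sigma)$, so $w_t = u_{\sigma} + 2u_{\eta}$ and $w_{ss} = u_{\eta\eta}$.
Hence $w_t - 2w_s = u_{\sigma}$ and the PDE becomes the heat equation $u_{\sigma} = 2u_{\eta\eta}$ on $\eta \in \mathbb{R}$.
Initial data: $u(\eta,0) = w(\eta,0) = 2 \sin(2 \eta) - \sin(3 \eta) + 2 \sin(5 \eta)$. Each mode $\sin(n\eta)$ decays as $e^{-2n^2\sigma}$ on $\mathbb{R}$, so $u(\eta,\sigma) = \sum c_n e^{-2n^2\sigma} \sin(n\eta)$ with $c_2=2, c_3=-1, c_5=2$: $u(\eta,\sigma) = 2 e^{-8 \sigma} \sin(2 \eta) - e^{-18 \sigma} \sin(3 \eta) + 2 e^{-50 \sigma} \sin(5 \eta)$.
Substituting back: $w(s,t) = u(s + 2t, t)$.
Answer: $w(s, t) = 2 e^{-8 t} \sin(2 s + 4 t) -  e^{-18 t} \sin(3 s + 6 t) + 2 e^{-50 t} \sin(5 s + 10 t)$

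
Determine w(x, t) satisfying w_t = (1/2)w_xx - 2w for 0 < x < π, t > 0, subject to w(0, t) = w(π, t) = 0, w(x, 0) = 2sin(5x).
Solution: Substitute w = exp(-2t)u.
Then w_t = exp(-2t)(u_t - 2u), w_xx = exp(-2t)u_xx; substituting and dividing by exp(-2t), the lower-order terms cancel: u_t = (1/2)u_xx (standard heat equation).
Data for u: u(x,0) = w(x,0) = 2sin(5x). The boundary conditions carry over: u(0,t) = u(π,t) = 0.
Separating variables: u = Σ c_n exp(-n²t/2) sin(nx). From u(x,0) = 2sin(5x): c_5=2.
So u(x,t) = 2exp(-25t/2)sin(5x), and w(x,t) = exp(-2t)u(x,t).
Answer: w(x, t) = 2exp(-29t/2)sin(5x)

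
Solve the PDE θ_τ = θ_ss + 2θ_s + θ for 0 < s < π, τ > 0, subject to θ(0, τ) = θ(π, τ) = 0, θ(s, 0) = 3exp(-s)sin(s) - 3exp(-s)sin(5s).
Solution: Substitute θ = exp(-s)u, i.e. u = exp(s)θ.
By the product rule, θ_s = exp(-s)(u_s - u), θ_ss = exp(-s)(u_ss - 2u_s + u), θ_τ = exp(-s)u_τ.
Substituting into the PDE and dividing by exp(-s): u_τ = (u_ss - 2u_s + u) + 2(u_s - u) + u.
The lower-order terms cancel, leaving the standard heat equation u_τ = u_ss.
Initial data for u: u(s,0) = exp(s)θ(s,0) = 3sin(s) - 3sin(5s). The boundary conditions carry over: u(0,τ) = u(π,τ) = 0.
Solve for u:
  Using separation of variables u = X(s)G(τ):
  Eigenfunctions: sin(ns), n = 1, 2, 3, ...
  General solution: u(s, τ) = Σ c_n sin(ns) exp(-n² τ)
  Matching u(s,0) = 3sin(s) - 3sin(5s) term by term: c_1=3, c_5=-3.
Hence u(s,τ) = 3exp(-τ)sin(s) - 3exp(-25τ)sin(5s).
Transform back: θ(s,τ) = exp(-s)u(s,τ).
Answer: θ(s, τ) = 3exp(-s)exp(-τ)sin(s) - 3exp(-s)exp(-25τ)sin(5s)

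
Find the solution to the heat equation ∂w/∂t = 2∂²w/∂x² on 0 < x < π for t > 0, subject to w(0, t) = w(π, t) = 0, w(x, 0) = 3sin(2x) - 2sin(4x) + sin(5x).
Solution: Separating variables: w = Σ c_n exp(-2n²t) sin(nx). From w(x,0) = 3sin(2x) - 2sin(4x) + sin(5x): c_2=3, c_4=-2, c_5=1.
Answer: w(x, t) = 3exp(-8t)sin(2x) - 2exp(-32t)sin(4x) + exp(-50t)sin(5x)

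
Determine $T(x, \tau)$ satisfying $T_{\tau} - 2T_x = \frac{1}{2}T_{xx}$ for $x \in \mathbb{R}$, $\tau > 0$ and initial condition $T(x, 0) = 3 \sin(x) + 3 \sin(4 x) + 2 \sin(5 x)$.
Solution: Moving frame: $\eta = x + 2\tau$, $\sigma = \tau$, $T = u(\eta,\sigma)$, so $T_{\tau} = u_{\sigma} + 2u_{\eta}$ and $T_{xx} = u_{\eta\eta}$.
Hence $T_{\tau} - 2T_x = u_{\sigma}$ and the PDE becomes the heat equation $u_{\sigma} = \frac{1}{2}u_{\eta\eta}$ on $\eta \in \mathbb{R}$.
Initial data: $u(\eta,0) = T(\eta,0) = 3 \sin(\eta) + 3 \sin(4 \eta) + 2 \sin(5 \eta)$. Each mode $\sin(n\eta)$ decays as $e^{-n^2\sigma/2}$ on $\mathbb{R}$, so $u(\eta,\sigma) = \sum c_n e^{-n^2\sigma/2} \sin(n\eta)$ with $c_1=3, c_4=3, c_5=2$: $u(\eta,\sigma) = 3 e^{-8 \sigma} \sin(4 \eta) + 3 e^{-\sigma/2} \sin(\eta) + 2 e^{-25 \sigma/2} \sin(5 \eta)$.
Substituting back: $T(x,\tau) = u(x + 2\tau, \tau)$.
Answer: $T(x, \tau) = 3 e^{-8 \tau} \sin(8 \tau + 4 x) + 3 e^{-\tau/2} \sin(2 \tau + x) + 2 e^{-25 \tau/2} \sin(10 \tau + 5 x)$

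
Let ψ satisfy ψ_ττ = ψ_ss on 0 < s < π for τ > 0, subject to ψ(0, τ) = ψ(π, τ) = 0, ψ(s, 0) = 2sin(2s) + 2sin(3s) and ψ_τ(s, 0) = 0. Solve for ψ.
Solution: Separating variables: ψ = Σ [A_n cos(ω_n τ) + B_n sin(ω_n τ)] sin(ns), ω_n = n. From ICs: A_2=2, A_3=2.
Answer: ψ(s, τ) = 2sin(2s)cos(2τ) + 2sin(3s)cos(3τ)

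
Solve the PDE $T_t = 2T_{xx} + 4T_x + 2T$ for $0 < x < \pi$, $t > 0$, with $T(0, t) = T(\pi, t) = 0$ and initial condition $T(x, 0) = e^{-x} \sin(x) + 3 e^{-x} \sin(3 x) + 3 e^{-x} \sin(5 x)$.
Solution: Substitute $T = e^{-x}u$.
Then $T_x = e^{-x}(u_x - u)$, $T_{xx} = e^{-x}(u_{xx} - 2u_x + u)$, $T_t = e^{-x}u_t$; substituting and dividing by $e^{-x}$, the lower-order terms cancel: $u_t = 2u_{xx}$ (standard heat equation).
Data for $u$: $u(x,0) = e^{x}T(x,0) = \sin(x) + 3 \sin(3 x) + 3 \sin(5 x)$. The boundary conditions carry over: $u(0,t) = u(\pi,t) = 0$.
Separating variables: $u = \sum c_n e^{-2n^2t} \sin(nx)$. From $u(x,0) = \sin(x) + 3 \sin(3 x) + 3 \sin(5 x)$: $c_1=1, c_3=3, c_5=3$.
So $u(x,t) = e^{-2 t} \sin(x) + 3 e^{-18 t} \sin(3 x) + 3 e^{-50 t} \sin(5 x)$, and $T(x,t) = e^{-x}u(x,t)$.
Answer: $T(x, t) = e^{-2 t} e^{-x} \sin(x) + 3 e^{-18 t} e^{-x} \sin(3 x) + 3 e^{-50 t} e^{-x} \sin(5 x)$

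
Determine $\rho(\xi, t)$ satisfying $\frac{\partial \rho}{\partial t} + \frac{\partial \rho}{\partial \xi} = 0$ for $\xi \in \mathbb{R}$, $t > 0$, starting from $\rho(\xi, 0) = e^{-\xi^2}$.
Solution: By method of characteristics (waves move right with speed 1):
Along characteristics $\xi - t =$ const, $\rho$ is constant, so $\rho(\xi,t) = f(\xi - t)$ with $f = \rho( \cdot , 0)$.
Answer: $\rho(\xi, t) = e^{-(\xi - t)^2}$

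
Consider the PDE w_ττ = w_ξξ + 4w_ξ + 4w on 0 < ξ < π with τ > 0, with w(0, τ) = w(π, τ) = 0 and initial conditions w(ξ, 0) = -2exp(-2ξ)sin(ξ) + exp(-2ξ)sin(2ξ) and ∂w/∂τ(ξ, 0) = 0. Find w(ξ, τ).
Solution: Substitute w = exp(-2ξ)u.
Then w_ξ = exp(-2ξ)(u_ξ - 2u), w_ξξ = exp(-2ξ)(u_ξξ - 4u_ξ + 4u), w_ττ = exp(-2ξ)u_ττ; substituting and dividing by exp(-2ξ), the lower-order terms cancel: u_ττ = u_ξξ (standard wave equation).
Data for u: u(ξ,0) = exp(2ξ)w(ξ,0) = -2sin(ξ) + sin(2ξ); u_τ(ξ,0) = exp(2ξ)w_τ(ξ,0) = 0. The boundary conditions carry over: u(0,τ) = u(π,τ) = 0.
Separating variables: u = Σ [A_n cos(ω_n τ) + B_n sin(ω_n τ)] sin(nξ), ω_n = n. From ICs: A_1=-2, A_2=1.
So u(ξ,τ) = -2sin(ξ)cos(τ) + sin(2ξ)cos(2τ), and w(ξ,τ) = exp(-2ξ)u(ξ,τ).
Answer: w(ξ, τ) = -2exp(-2ξ)sin(ξ)cos(τ) + exp(-2ξ)sin(2ξ)cos(2τ)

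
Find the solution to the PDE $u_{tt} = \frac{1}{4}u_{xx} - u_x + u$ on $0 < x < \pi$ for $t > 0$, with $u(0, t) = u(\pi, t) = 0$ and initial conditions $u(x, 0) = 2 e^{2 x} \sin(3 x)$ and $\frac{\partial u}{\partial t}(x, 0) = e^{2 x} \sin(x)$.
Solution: Substitute $u = e^{2x}w$.
Then $u_x = e^{2x}(w_x + 2w)$, $u_{xx} = e^{2x}(w_{xx} + 4w_x + 4w)$, $u_{tt} = e^{2x}w_{tt}$; substituting and dividing by $e^{2x}$, the lower-order terms cancel: $w_{tt} = \frac{1}{4}w_{xx}$ (standard wave equation).
Data for $w$: $w(x,0) = e^{-2x}u(x,0) = 2 \sin(3 x)$; $w_t(x,0) = e^{-2x}u_t(x,0) = \sin(x)$. The boundary conditions carry over: $w(0,t) = w(\pi,t) = 0$.
Separating variables: $w = \sum [A_n \cos(\omega_n t) + B_n \sin(\omega_n t)] \sin(nx)$, $\omega_n = n/2$. From ICs ($B_n$ = velocity coefficient / $\omega_n$): $A_3=2, B_1=2$.
So $w(x,t) = 2 \sin(t/2) \sin(x) + 2 \sin(3 x) \cos(3 t/2)$, and $u(x,t) = e^{2x}w(x,t)$.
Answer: $u(x, t) = 2 e^{2 x} \sin(t/2) \sin(x) + 2 e^{2 x} \sin(3 x) \cos(3 t/2)$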